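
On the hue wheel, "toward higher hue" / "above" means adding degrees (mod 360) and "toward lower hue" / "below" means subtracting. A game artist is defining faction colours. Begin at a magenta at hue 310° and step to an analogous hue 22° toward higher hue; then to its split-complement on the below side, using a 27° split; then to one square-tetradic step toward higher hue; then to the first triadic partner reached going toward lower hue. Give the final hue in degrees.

95°

+22° (analog 22° ↑): 310 + 22 = 332°
+153° (split-comp 27° ↓): 332 + 153 = 485 → 485 − 360 = 125°
+90° (square ↑): 125 + 90 = 215°
−120° (triadic ↓): 215 − 120 = 95°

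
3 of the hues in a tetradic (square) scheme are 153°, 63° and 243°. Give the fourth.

333°

A square tetradic scheme places four hues every 90°.
The full set through 63° is {63°, 153°, 243°, 333°}.
Given {63°, 153°, 243°}, the missing hue is 333°.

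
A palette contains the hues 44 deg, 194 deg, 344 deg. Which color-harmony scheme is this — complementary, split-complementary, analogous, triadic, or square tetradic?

split-complementary

Sort the hues: 44°, 194°, 344°.
Successive gaps around the wheel: 150°, 150°, 60°.
Two 150° gaps and one 60° gap — a base hue opposite a pair of accents 30° either side of its complement — is the split-complementary pattern.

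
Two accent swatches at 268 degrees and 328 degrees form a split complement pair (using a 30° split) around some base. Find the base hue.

The accents sit 30° either side of the complement, so the complement is their short-arc midpoint on the wheel.
Short-arc midpoint of 268° and 328°: 298°.
Base is 180° from the complement: 298 − 180 = 118°

118°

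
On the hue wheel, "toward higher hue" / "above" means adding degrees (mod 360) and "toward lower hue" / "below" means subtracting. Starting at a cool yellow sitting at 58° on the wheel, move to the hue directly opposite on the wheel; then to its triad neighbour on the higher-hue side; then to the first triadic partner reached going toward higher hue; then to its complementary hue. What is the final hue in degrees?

complement +180°: 58 + 180 = 238°
triadic ↑ +120°: 238 + 120 = 358°
triadic ↑ +120°: 358 + 120 = 478 → 478 − 360 = 118°
complement +180°: 118 + 180 = 298°

298°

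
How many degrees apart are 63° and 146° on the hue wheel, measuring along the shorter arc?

83°

|63 − 146| = 83.
83 ≤ 180, so the shorter arc is 83°.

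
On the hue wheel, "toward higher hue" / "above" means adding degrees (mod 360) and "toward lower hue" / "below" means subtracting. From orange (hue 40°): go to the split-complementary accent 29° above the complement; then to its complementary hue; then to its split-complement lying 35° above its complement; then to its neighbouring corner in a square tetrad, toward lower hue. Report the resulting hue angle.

194°

split-comp 29° ↑ +209°: 40 + 209 = 249°
complement +180°: 249 + 180 = 429 → 429 − 360 = 69°
split-comp 35° ↑ +215°: 69 + 215 = 284°
square ↓ −90°: 284 − 90 = 194°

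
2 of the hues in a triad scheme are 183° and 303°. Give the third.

A triad places three hues 120° apart.
The full set through 183° is {63°, 183°, 303°}.
Given {183°, 303°}, the missing hue is 63°.

63°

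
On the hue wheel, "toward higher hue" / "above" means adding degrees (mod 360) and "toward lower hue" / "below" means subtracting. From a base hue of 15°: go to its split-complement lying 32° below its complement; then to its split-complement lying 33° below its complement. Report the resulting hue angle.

15 + 148 = 163°   (split-comp 32° ↓)
163 + 147 = 310°   (split-comp 33° ↓)

310°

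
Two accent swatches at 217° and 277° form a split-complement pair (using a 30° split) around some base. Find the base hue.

The accents sit 30° either side of the complement, so the complement is their short-arc midpoint on the wheel.
Short-arc midpoint of 217° and 277°: 247°.
Base is 180° from the complement: 247 − 180 = 67°

67°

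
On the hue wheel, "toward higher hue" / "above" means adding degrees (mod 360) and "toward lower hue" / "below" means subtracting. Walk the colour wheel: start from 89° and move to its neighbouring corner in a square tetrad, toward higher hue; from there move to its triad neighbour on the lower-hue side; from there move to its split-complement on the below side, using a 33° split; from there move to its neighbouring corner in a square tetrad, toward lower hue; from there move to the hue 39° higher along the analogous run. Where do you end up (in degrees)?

155°

+90° (square ↑): 89 + 90 = 179°
−120° (triadic ↓): 179 − 120 = 59°
+147° (split-comp 33° ↓): 59 + 147 = 206°
−90° (square ↓): 206 − 90 = 116°
+39° (analog 39° ↑): 116 + 39 = 155°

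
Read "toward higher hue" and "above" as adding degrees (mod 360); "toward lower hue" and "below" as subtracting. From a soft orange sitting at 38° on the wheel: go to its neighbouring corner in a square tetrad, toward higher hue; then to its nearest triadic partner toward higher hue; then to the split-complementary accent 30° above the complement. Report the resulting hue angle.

98°

38 + 90 = 128°   (square ↑)
128 + 120 = 248°   (triadic ↑)
248 + 210 = 458 → 458 − 360 = 98°   (split-comp 30° ↑)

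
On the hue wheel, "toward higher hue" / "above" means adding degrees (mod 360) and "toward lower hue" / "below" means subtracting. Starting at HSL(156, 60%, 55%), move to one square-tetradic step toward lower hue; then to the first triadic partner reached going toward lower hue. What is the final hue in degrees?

306°

square ↓ −90°: 156 − 90 = 66°
triadic ↓ −120°: 66 − 120 = -54 → -54 + 360 = 306°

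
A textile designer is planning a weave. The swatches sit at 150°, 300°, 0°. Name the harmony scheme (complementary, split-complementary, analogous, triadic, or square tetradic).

split-complementary

Sort the hues: 0°, 150°, 300°.
Successive gaps around the wheel: 150°, 150°, 60°.
Two 150° gaps and one 60° gap — a base hue opposite a pair of accents 30° either side of its complement — is the split-complementary pattern.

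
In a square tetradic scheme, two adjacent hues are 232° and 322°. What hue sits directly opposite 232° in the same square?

52°

A square tetradic scheme places four hues 90° apart; opposite corners are 180° apart.
232 + 180 = 412 → 412 − 360 = 52°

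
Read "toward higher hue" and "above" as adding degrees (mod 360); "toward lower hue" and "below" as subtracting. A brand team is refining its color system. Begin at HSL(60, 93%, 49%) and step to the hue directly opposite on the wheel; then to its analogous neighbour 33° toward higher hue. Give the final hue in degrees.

complement +180°: 60 + 180 = 240°
analog 33° ↑ +33°: 240 + 33 = 273°

273°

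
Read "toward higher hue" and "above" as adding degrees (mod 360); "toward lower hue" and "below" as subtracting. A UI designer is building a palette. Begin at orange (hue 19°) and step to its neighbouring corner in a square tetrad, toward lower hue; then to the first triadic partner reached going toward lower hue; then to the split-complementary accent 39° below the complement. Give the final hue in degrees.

−90° (square ↓): 19 − 90 = -71 → -71 + 360 = 289°
−120° (triadic ↓): 289 − 120 = 169°
+141° (split-comp 39° ↓): 169 + 141 = 310°

310°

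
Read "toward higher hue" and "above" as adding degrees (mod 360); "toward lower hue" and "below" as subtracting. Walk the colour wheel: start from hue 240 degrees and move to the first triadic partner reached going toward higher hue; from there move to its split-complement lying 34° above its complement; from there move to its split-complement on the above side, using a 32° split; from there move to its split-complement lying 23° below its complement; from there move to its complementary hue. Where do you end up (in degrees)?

43°

+120° (triadic ↑): 240 + 120 = 360 → 360 − 360 = 0°
+214° (split-comp 34° ↑): 0 + 214 = 214°
+212° (split-comp 32° ↑): 214 + 212 = 426 → 426 − 360 = 66°
+157° (split-comp 23° ↓): 66 + 157 = 223°
+180° (complement): 223 + 180 = 403 → 403 − 360 = 43°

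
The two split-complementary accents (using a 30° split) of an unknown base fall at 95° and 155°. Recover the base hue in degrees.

305°

The accents sit 30° either side of the complement, so the complement is their short-arc midpoint on the wheel.
Short-arc midpoint of 95° and 155°: 125°.
Base is 180° from the complement: 125 − 180 = -55 → -55 + 360 = 305°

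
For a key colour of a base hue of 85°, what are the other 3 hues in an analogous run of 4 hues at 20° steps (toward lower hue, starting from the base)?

65°, 45°, 25°

Analogous hues sit every 20° along the wheel.
85 − 20 = 65°
85 − 40 = 45°
85 − 60 = 25°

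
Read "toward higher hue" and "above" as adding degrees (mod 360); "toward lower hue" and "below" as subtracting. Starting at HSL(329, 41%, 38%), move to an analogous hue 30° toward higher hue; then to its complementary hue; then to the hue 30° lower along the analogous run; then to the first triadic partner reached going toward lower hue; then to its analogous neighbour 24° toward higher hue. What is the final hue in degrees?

analog 30° ↑ +30°: 329 + 30 = 359°
complement +180°: 359 + 180 = 539 → 539 − 360 = 179°
analog 30° ↓ −30°: 179 − 30 = 149°
triadic ↓ −120°: 149 − 120 = 29°
analog 24° ↑ +24°: 29 + 24 = 53°

53°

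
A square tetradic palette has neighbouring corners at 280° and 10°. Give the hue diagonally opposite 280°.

A square tetradic scheme places four hues 90° apart; opposite corners are 180° apart.
280 + 180 = 460 → 460 − 360 = 100°

100°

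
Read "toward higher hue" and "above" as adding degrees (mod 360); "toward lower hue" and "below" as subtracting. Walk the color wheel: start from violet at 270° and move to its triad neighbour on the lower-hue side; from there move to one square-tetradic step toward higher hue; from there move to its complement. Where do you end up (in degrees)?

60°

270 − 120 = 150°   (triadic ↓)
150 + 90 = 240°   (square ↑)
240 + 180 = 420 → 420 − 360 = 60°   (complement)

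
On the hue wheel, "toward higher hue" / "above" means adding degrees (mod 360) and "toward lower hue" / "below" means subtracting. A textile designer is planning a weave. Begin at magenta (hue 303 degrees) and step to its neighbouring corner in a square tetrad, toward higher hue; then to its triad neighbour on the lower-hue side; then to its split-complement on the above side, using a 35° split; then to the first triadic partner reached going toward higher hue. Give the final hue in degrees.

303 + 90 = 393 → 393 − 360 = 33°   (square ↑)
33 − 120 = -87 → -87 + 360 = 273°   (triadic ↓)
273 + 215 = 488 → 488 − 360 = 128°   (split-comp 35° ↑)
128 + 120 = 248°   (triadic ↑)

248°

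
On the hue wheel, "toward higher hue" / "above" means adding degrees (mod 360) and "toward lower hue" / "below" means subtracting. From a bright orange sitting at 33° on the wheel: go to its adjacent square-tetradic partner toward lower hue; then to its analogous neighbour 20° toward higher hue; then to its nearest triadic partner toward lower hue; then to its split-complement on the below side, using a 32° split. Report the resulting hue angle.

33 − 90 = -57 → -57 + 360 = 303°   (square ↓)
303 + 20 = 323°   (analog 20° ↑)
323 − 120 = 203°   (triadic ↓)
203 + 148 = 351°   (split-comp 32° ↓)

351°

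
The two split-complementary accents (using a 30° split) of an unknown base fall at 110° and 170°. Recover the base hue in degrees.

The accents sit 30° either side of the complement, so the complement is their short-arc midpoint on the wheel.
Short-arc midpoint of 110° and 170°: 140°.
Base is 180° from the complement: 140 − 180 = -40 → -40 + 360 = 320°

320°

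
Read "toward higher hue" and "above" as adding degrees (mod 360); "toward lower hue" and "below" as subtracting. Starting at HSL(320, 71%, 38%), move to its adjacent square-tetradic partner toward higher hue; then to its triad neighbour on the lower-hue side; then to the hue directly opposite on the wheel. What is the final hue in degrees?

110°

+90° (square ↑): 320 + 90 = 410 → 410 − 360 = 50°
−120° (triadic ↓): 50 − 120 = -70 → -70 + 360 = 290°
+180° (complement): 290 + 180 = 470 → 470 − 360 = 110°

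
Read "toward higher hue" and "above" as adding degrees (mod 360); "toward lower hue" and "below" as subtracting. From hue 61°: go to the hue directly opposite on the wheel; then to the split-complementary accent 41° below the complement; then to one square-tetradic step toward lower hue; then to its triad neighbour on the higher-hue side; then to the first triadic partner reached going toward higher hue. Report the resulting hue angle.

170°

61 + 180 = 241°   (complement)
241 + 139 = 380 → 380 − 360 = 20°   (split-comp 41° ↓)
20 − 90 = -70 → -70 + 360 = 290°   (square ↓)
290 + 120 = 410 → 410 − 360 = 50°   (triadic ↑)
50 + 120 = 170°   (triadic ↑)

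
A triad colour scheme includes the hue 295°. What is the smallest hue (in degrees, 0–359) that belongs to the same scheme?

A triad places three hues 120° apart.
The full set through 295° is {55°, 175°, 295°}.

55°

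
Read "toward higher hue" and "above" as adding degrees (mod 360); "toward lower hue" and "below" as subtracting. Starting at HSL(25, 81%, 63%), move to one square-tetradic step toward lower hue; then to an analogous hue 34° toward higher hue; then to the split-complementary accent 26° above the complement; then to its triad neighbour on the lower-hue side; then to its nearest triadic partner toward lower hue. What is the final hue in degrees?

25 − 90 = -65 → -65 + 360 = 295°   (square ↓)
295 + 34 = 329°   (analog 34° ↑)
329 + 206 = 535 → 535 − 360 = 175°   (split-comp 26° ↑)
175 − 120 = 55°   (triadic ↓)
55 − 120 = -65 → -65 + 360 = 295°   (triadic ↓)

295°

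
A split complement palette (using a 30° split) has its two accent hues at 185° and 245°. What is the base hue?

The accents sit 30° either side of the complement, so the complement is their short-arc midpoint on the wheel.
Short-arc midpoint of 185° and 245°: 215°.
Base is 180° from the complement: 215 − 180 = 35°

35°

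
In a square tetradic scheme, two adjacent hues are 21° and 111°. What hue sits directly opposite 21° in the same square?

A square tetradic scheme places four hues 90° apart; opposite corners are 180° apart.
21 + 180 = 201°

201°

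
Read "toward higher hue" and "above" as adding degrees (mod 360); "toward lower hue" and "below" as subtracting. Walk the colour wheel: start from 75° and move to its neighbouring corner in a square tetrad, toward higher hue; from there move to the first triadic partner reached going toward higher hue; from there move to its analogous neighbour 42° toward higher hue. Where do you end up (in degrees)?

327°

+90° (square ↑): 75 + 90 = 165°
+120° (triadic ↑): 165 + 120 = 285°
+42° (analog 42° ↑): 285 + 42 = 327°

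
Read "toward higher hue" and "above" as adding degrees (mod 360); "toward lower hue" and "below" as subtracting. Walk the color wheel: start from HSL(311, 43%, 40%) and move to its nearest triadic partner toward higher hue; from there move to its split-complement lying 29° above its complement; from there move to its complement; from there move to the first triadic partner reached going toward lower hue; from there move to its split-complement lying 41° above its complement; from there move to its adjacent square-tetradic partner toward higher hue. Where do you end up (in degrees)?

311 + 120 = 431 → 431 − 360 = 71°   (triadic ↑)
71 + 209 = 280°   (split-comp 29° ↑)
280 + 180 = 460 → 460 − 360 = 100°   (complement)
100 − 120 = -20 → -20 + 360 = 340°   (triadic ↓)
340 + 221 = 561 → 561 − 360 = 201°   (split-comp 41° ↑)
201 + 90 = 291°   (square ↑)

291°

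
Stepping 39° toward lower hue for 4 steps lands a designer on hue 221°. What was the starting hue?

4 steps of 39° (toward lower hue) give a net shift of −156°.
Start = end − shift: 221 + 156 = 377 → 377 − 360 = 17°

17°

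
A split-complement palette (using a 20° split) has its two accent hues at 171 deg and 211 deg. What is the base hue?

The accents sit 20° either side of the complement, so the complement is their short-arc midpoint on the wheel.
Short-arc midpoint of 171° and 211°: 191°.
Base is 180° from the complement: 191 − 180 = 11°

11°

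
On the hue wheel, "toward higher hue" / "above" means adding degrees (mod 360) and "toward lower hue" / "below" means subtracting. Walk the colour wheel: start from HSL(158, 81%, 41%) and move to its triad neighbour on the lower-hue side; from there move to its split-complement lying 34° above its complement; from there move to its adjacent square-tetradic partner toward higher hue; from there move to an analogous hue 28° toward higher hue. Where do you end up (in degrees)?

10°

−120° (triadic ↓): 158 − 120 = 38°
+214° (split-comp 34° ↑): 38 + 214 = 252°
+90° (square ↑): 252 + 90 = 342°
+28° (analog 28° ↑): 342 + 28 = 370 → 370 − 360 = 10°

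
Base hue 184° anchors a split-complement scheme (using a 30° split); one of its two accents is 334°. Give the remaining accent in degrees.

34°

Split-complementary hues sit 30° either side of the complement.
Complement of the base 184°: 184 + 180 = 364 → 364 − 360 = 4°
The given accent 334° is 30° one side of 4°; the other accent sits 30° the other side: 4 + 30 = 34°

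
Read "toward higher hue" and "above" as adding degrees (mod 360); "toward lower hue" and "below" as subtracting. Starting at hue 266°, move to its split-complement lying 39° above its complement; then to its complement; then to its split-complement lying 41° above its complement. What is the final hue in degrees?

+219° (split-comp 39° ↑): 266 + 219 = 485 → 485 − 360 = 125°
+180° (complement): 125 + 180 = 305°
+221° (split-comp 41° ↑): 305 + 221 = 526 → 526 − 360 = 166°

166°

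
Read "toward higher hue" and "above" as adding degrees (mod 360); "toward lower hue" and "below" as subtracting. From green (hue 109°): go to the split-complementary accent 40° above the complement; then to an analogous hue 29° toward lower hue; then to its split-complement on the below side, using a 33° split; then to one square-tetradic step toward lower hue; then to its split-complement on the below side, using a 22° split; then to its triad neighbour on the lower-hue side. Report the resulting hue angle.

+220° (split-comp 40° ↑): 109 + 220 = 329°
−29° (analog 29° ↓): 329 − 29 = 300°
+147° (split-comp 33° ↓): 300 + 147 = 447 → 447 − 360 = 87°
−90° (square ↓): 87 − 90 = -3 → -3 + 360 = 357°
+158° (split-comp 22° ↓): 357 + 158 = 515 → 515 − 360 = 155°
−120° (triadic ↓): 155 − 120 = 35°

35°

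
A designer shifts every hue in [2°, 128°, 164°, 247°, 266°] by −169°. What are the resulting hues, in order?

2 − 169 = -167 → -167 + 360 = 193°
128 − 169 = -41 → -41 + 360 = 319°
164 − 169 = -5 → -5 + 360 = 355°
247 − 169 = 78°
266 − 169 = 97°

193°, 319°, 355°, 78°, 97°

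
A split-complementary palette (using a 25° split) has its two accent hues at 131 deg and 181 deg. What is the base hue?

The accents sit 25° either side of the complement, so the complement is their short-arc midpoint on the wheel.
Short-arc midpoint of 131° and 181°: 156°.
Base is 180° from the complement: 156 − 180 = -24 → -24 + 360 = 336°

336°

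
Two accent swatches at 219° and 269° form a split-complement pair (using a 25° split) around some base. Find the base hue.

The accents sit 25° either side of the complement, so the complement is their short-arc midpoint on the wheel.
Short-arc midpoint of 219° and 269°: 244°.
Base is 180° from the complement: 244 − 180 = 64°

64°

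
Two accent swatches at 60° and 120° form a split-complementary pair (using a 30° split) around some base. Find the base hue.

The accents sit 30° either side of the complement, so the complement is their short-arc midpoint on the wheel.
Short-arc midpoint of 60° and 120°: 90°.
Base is 180° from the complement: 90 − 180 = -90 → -90 + 360 = 270°

270°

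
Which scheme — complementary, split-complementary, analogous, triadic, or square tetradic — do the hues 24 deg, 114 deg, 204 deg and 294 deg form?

Sort the hues: 24°, 114°, 204°, 294°.
Successive gaps around the wheel: 90°, 90°, 90°, 90°.
Four hues every 90° form a square tetradic scheme.

square tetradic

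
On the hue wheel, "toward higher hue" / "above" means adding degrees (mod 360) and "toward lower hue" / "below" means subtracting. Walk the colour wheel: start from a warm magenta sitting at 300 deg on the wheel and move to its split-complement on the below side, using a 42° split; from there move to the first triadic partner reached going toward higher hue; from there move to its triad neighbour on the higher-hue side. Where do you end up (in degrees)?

split-comp 42° ↓ +138°: 300 + 138 = 438 → 438 − 360 = 78°
triadic ↑ +120°: 78 + 120 = 198°
triadic ↑ +120°: 198 + 120 = 318°

318°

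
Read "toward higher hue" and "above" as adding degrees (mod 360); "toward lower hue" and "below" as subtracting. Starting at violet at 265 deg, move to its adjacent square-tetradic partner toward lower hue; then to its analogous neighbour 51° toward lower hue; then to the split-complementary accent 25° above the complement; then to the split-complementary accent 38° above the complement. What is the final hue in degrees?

−90° (square ↓): 265 − 90 = 175°
−51° (analog 51° ↓): 175 − 51 = 124°
+205° (split-comp 25° ↑): 124 + 205 = 329°
+218° (split-comp 38° ↑): 329 + 218 = 547 → 547 − 360 = 187°

187°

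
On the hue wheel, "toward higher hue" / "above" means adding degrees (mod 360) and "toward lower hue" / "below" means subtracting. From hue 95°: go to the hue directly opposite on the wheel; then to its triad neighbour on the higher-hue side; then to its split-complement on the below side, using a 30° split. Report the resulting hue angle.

185°

+180° (complement): 95 + 180 = 275°
+120° (triadic ↑): 275 + 120 = 395 → 395 − 360 = 35°
+150° (split-comp 30° ↓): 35 + 150 = 185°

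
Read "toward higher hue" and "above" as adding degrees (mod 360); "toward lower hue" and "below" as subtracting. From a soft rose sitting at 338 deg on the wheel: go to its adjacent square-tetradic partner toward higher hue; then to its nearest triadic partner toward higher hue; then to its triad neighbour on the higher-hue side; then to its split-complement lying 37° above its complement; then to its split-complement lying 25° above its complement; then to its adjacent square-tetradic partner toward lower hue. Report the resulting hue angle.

square ↑ +90°: 338 + 90 = 428 → 428 − 360 = 68°
triadic ↑ +120°: 68 + 120 = 188°
triadic ↑ +120°: 188 + 120 = 308°
split-comp 37° ↑ +217°: 308 + 217 = 525 → 525 − 360 = 165°
split-comp 25° ↑ +205°: 165 + 205 = 370 → 370 − 360 = 10°
square ↓ −90°: 10 − 90 = -80 → -80 + 360 = 280°

280°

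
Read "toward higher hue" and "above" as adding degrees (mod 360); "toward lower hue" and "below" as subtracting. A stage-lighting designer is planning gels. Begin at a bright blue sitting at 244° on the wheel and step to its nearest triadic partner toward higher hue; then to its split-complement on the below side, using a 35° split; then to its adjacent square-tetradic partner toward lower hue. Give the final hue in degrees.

59°

+120° (triadic ↑): 244 + 120 = 364 → 364 − 360 = 4°
+145° (split-comp 35° ↓): 4 + 145 = 149°
−90° (square ↓): 149 − 90 = 59°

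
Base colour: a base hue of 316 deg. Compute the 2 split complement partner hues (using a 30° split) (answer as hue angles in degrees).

Split-complementary hues sit 30° either side of the complement.
Complement of 316 deg: 316 + 180 = 496 → 496 − 360 = 136°
136 − 30 = 106°
136 + 30 = 166°

106° and 166°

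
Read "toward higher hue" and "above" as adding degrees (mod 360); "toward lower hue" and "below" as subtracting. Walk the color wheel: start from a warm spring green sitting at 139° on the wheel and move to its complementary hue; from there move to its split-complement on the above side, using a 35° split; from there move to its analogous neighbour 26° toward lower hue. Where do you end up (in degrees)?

148°

139 + 180 = 319°   (complement)
319 + 215 = 534 → 534 − 360 = 174°   (split-comp 35° ↑)
174 − 26 = 148°   (analog 26° ↓)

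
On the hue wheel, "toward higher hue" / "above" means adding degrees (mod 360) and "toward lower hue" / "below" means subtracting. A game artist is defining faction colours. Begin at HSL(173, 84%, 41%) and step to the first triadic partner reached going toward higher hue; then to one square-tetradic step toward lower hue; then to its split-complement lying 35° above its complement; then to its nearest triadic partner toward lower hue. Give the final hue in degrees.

298°

+120° (triadic ↑): 173 + 120 = 293°
−90° (square ↓): 293 − 90 = 203°
+215° (split-comp 35° ↑): 203 + 215 = 418 → 418 − 360 = 58°
−120° (triadic ↓): 58 − 120 = -62 → -62 + 360 = 298°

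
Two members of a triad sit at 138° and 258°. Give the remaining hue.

18°

A triad spaces three hues 120° apart.
The full set is {18°, 138°, 258°}.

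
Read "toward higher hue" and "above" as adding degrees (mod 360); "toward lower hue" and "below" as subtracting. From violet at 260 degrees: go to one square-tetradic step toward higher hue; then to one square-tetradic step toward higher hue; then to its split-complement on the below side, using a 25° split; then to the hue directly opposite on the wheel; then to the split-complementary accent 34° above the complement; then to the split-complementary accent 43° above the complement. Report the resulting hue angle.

260 + 90 = 350°   (square ↑)
350 + 90 = 440 → 440 − 360 = 80°   (square ↑)
80 + 155 = 235°   (split-comp 25° ↓)
235 + 180 = 415 → 415 − 360 = 55°   (complement)
55 + 214 = 269°   (split-comp 34° ↑)
269 + 223 = 492 → 492 − 360 = 132°   (split-comp 43° ↑)

132°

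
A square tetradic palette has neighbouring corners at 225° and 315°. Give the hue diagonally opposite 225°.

A square tetradic scheme places four hues 90° apart; opposite corners are 180° apart.
225 + 180 = 405 → 405 − 360 = 45°

45°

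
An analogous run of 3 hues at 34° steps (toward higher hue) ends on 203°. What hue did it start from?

135°

2 steps of 34° (toward higher hue) give a net shift of +68°.
Start = end − shift: 203 − 68 = 135°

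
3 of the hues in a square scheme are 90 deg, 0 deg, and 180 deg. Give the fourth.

270°

A square tetradic scheme places four hues every 90°.
The full set through 0° is {0°, 90°, 180°, 270°}.
Given {0°, 90°, 180°}, the missing hue is 270°.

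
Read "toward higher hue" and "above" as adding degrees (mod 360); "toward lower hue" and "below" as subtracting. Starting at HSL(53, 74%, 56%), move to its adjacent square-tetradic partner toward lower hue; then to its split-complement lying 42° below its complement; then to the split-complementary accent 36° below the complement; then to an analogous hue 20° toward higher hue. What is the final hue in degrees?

−90° (square ↓): 53 − 90 = -37 → -37 + 360 = 323°
+138° (split-comp 42° ↓): 323 + 138 = 461 → 461 − 360 = 101°
+144° (split-comp 36° ↓): 101 + 144 = 245°
+20° (analog 20° ↑): 245 + 20 = 265°

265°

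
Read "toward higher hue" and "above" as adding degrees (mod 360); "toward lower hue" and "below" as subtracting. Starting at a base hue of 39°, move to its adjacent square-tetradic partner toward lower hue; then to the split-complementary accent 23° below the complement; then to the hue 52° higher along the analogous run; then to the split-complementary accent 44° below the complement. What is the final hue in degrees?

square ↓ −90°: 39 − 90 = -51 → -51 + 360 = 309°
split-comp 23° ↓ +157°: 309 + 157 = 466 → 466 − 360 = 106°
analog 52° ↑ +52°: 106 + 52 = 158°
split-comp 44° ↓ +136°: 158 + 136 = 294°

294°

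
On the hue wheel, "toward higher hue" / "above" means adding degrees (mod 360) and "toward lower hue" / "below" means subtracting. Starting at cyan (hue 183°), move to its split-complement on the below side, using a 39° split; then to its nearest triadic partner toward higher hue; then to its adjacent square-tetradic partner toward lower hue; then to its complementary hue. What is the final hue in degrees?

183 + 141 = 324°   (split-comp 39° ↓)
324 + 120 = 444 → 444 − 360 = 84°   (triadic ↑)
84 − 90 = -6 → -6 + 360 = 354°   (square ↓)
354 + 180 = 534 → 534 − 360 = 174°   (complement)

174°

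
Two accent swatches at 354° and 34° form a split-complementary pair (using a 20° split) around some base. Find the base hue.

The accents sit 20° either side of the complement, so the complement is their short-arc midpoint on the wheel.
Short-arc midpoint of 354° and 34°: 14°.
Base is 180° from the complement: 14 − 180 = -166 → -166 + 360 = 194°

194°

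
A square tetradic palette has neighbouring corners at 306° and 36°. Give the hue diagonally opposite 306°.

A square tetradic scheme places four hues 90° apart; opposite corners are 180° apart.
306 + 180 = 486 → 486 − 360 = 126°

126°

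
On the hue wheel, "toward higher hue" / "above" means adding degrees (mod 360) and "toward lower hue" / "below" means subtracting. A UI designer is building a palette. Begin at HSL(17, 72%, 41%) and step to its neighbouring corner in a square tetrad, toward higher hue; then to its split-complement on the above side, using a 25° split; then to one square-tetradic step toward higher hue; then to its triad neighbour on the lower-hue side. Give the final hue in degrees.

282°

17 + 90 = 107°   (square ↑)
107 + 205 = 312°   (split-comp 25° ↑)
312 + 90 = 402 → 402 − 360 = 42°   (square ↑)
42 − 120 = -78 → -78 + 360 = 282°   (triadic ↓)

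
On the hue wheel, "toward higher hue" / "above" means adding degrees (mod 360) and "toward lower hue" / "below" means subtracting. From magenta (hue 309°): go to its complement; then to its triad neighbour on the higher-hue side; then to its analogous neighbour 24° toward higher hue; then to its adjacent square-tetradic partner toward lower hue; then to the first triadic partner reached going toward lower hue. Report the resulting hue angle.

63°

309 + 180 = 489 → 489 − 360 = 129°   (complement)
129 + 120 = 249°   (triadic ↑)
249 + 24 = 273°   (analog 24° ↑)
273 − 90 = 183°   (square ↓)
183 − 120 = 63°   (triadic ↓)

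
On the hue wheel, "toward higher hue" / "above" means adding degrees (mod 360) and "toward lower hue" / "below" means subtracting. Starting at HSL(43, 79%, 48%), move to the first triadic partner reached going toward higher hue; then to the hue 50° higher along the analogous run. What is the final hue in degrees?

213°

triadic ↑ +120°: 43 + 120 = 163°
analog 50° ↑ +50°: 163 + 50 = 213°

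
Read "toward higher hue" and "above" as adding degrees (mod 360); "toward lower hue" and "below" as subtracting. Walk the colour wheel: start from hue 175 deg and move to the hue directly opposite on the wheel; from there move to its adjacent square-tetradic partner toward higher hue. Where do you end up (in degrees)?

85°

175 + 180 = 355°   (complement)
355 + 90 = 445 → 445 − 360 = 85°   (square ↑)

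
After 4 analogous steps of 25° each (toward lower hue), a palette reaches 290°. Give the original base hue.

4 steps of 25° (toward lower hue) give a net shift of −100°.
Start = end − shift: 290 + 100 = 390 → 390 − 360 = 30°

30°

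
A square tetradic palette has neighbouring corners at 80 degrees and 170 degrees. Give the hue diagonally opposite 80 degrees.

260°

A square tetradic scheme places four hues 90° apart; opposite corners are 180° apart.
80 + 180 = 260°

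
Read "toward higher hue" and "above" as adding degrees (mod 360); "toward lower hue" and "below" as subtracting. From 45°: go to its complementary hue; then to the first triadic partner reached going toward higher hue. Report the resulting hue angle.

345°

+180° (complement): 45 + 180 = 225°
+120° (triadic ↑): 225 + 120 = 345°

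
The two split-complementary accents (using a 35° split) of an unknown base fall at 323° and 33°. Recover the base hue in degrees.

178°

The accents sit 35° either side of the complement, so the complement is their short-arc midpoint on the wheel.
Short-arc midpoint of 323° and 33°: 358°.
Base is 180° from the complement: 358 − 180 = 178°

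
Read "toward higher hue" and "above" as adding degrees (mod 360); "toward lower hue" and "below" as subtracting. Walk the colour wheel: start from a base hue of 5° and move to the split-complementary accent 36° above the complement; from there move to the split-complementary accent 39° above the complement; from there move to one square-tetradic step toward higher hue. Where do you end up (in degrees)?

170°

5 + 216 = 221°   (split-comp 36° ↑)
221 + 219 = 440 → 440 − 360 = 80°   (split-comp 39° ↑)
80 + 90 = 170°   (square ↑)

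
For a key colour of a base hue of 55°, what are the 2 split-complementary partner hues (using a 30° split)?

205° and 265°

Split-complementary hues sit 30° either side of the complement.
Complement of 55°: 55 + 180 = 235°
235 − 30 = 205°
235 + 30 = 265°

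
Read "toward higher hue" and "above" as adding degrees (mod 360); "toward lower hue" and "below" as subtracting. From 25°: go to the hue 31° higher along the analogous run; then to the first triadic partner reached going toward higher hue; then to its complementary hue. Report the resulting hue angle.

25 + 31 = 56°   (analog 31° ↑)
56 + 120 = 176°   (triadic ↑)
176 + 180 = 356°   (complement)

356°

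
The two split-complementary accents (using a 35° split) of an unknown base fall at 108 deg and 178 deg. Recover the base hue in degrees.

The accents sit 35° either side of the complement, so the complement is their short-arc midpoint on the wheel.
Short-arc midpoint of 108° and 178°: 143°.
Base is 180° from the complement: 143 − 180 = -37 → -37 + 360 = 323°

323°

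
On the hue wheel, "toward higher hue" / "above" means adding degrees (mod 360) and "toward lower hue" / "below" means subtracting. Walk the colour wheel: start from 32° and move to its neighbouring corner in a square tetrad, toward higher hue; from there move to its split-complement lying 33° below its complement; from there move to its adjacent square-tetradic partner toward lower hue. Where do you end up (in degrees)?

square ↑ +90°: 32 + 90 = 122°
split-comp 33° ↓ +147°: 122 + 147 = 269°
square ↓ −90°: 269 − 90 = 179°

179°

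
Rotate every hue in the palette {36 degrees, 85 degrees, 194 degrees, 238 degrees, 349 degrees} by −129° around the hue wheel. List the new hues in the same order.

267°, 316°, 65°, 109°, 220°

36 − 129 = -93 → -93 + 360 = 267°
85 − 129 = -44 → -44 + 360 = 316°
194 − 129 = 65°
238 − 129 = 109°
349 − 129 = 220°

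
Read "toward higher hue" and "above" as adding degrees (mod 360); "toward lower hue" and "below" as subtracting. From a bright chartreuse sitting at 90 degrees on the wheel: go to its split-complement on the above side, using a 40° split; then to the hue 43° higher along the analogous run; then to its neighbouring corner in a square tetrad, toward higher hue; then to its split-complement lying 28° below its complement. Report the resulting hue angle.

90 + 220 = 310°   (split-comp 40° ↑)
310 + 43 = 353°   (analog 43° ↑)
353 + 90 = 443 → 443 − 360 = 83°   (square ↑)
83 + 152 = 235°   (split-comp 28° ↓)

235°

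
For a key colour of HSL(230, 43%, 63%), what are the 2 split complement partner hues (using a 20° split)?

Split-complementary hues sit 20° either side of the complement.
Complement of 230 deg: 230 + 180 = 410 → 410 − 360 = 50°
50 − 20 = 30°
50 + 20 = 70°

30° and 70°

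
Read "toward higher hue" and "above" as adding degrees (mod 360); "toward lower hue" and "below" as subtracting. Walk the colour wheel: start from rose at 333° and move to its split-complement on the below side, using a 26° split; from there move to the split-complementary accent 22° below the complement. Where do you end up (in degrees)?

285°

333 + 154 = 487 → 487 − 360 = 127°   (split-comp 26° ↓)
127 + 158 = 285°   (split-comp 22° ↓)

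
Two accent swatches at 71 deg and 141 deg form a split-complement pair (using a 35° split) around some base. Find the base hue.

The accents sit 35° either side of the complement, so the complement is their short-arc midpoint on the wheel.
Short-arc midpoint of 71° and 141°: 106°.
Base is 180° from the complement: 106 − 180 = -74 → -74 + 360 = 286°

286°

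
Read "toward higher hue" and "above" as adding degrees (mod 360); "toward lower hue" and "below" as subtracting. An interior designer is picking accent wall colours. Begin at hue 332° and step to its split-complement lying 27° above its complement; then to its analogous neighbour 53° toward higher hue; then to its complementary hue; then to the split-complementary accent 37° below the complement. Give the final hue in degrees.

195°

332 + 207 = 539 → 539 − 360 = 179°   (split-comp 27° ↑)
179 + 53 = 232°   (analog 53° ↑)
232 + 180 = 412 → 412 − 360 = 52°   (complement)
52 + 143 = 195°   (split-comp 37° ↓)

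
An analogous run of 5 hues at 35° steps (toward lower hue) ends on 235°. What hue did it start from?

15°

4 steps of 35° (toward lower hue) give a net shift of −140°.
Start = end − shift: 235 + 140 = 375 → 375 − 360 = 15°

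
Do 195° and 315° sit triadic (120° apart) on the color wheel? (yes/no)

yes

Angular distance: |195 − 315| = 120 = 120°.
Triadic (120° apart) requires 120°.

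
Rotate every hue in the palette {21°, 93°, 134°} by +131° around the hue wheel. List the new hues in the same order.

21 + 131 = 152°
93 + 131 = 224°
134 + 131 = 265°

152°, 224°, 265°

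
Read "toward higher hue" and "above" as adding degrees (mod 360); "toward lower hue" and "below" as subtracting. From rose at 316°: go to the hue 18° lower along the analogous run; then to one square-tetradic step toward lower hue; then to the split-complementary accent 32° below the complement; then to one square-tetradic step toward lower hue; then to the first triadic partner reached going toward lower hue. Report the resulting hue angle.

146°

analog 18° ↓ −18°: 316 − 18 = 298°
square ↓ −90°: 298 − 90 = 208°
split-comp 32° ↓ +148°: 208 + 148 = 356°
square ↓ −90°: 356 − 90 = 266°
triadic ↓ −120°: 266 − 120 = 146°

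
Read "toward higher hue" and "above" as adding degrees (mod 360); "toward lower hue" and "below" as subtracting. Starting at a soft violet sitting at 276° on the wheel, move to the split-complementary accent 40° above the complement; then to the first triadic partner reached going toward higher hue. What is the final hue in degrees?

split-comp 40° ↑ +220°: 276 + 220 = 496 → 496 − 360 = 136°
triadic ↑ +120°: 136 + 120 = 256°

256°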